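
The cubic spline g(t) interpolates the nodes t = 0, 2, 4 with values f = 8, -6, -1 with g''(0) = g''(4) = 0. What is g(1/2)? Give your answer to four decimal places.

3.3867

Let σ_i = g''(x_i). Step sizes h_i = 2, 2; slopes of the chords Δ_i = (y_(i+1) - y_i)/h_i = -7, 5/2.
  2·σ_0 + 8·σ_1 + 2·σ_2 = 6(Δ_1 - Δ_0) = 57
Natural end conditions: σ_0 = σ_2 = 0.
Hence σ_0 = 0, σ_1 = 57/8, σ_2 = 0.
On [0, 2], g(t) = 8 - 75/8·t + 0·t² + 19/32·t³.
With t = 1/2: g(1/2) = 867/256.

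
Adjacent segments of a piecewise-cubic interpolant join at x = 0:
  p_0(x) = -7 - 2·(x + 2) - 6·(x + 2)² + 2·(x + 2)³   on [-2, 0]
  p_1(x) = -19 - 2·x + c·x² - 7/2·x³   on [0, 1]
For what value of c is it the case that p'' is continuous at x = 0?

p_0''(x) = -12 + 12·(x + 2), so p_0''(0) = 12. On the right, p_1''(0) = 2c, so c = 6.

6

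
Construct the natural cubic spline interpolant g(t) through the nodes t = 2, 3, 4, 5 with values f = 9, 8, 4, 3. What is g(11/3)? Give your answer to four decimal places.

Write M_i for g''(x_i). With h_i = 1, 1, 1 and divided differences Δ_i = -1, -4, -1, the continuity of g' gives the tridiagonal system
  1·M_0 + 4·M_1 + 1·M_2 = 6(Δ_1 - Δ_0) = -18
  1·M_1 + 4·M_2 + 1·M_3 = 6(Δ_2 - Δ_1) = 18
Natural end conditions: M_0 = M_3 = 0.
Forward elimination and back-substitution give M_0 = 0, M_1 = -6, M_2 = 6, M_3 = 0.
On [3, 4], g(t) = 8 - 3·(t - 3) - 3·(t - 3)² + 2·(t - 3)³.
With (t - 3) = 2/3: g(11/3) = 142/27.

5.2593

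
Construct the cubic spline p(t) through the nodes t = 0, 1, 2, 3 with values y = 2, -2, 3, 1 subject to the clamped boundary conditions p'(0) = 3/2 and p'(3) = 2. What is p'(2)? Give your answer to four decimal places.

Write M_i for p''(x_i). With h_i = 1, 1, 1 and divided differences Δ_i = -4, 5, -2, the continuity of p' gives the tridiagonal system
  1·M_0 + 4·M_1 + 1·M_2 = 6(Δ_1 - Δ_0) = 54
  1·M_1 + 4·M_2 + 1·M_3 = 6(Δ_2 - Δ_1) = -42
Clamped end conditions give two more equations: 2h_0·M_0 + h_0·M_1 = 6(Δ_0 - p'(0)) = -33 and h_2·M_2 + 2h_2·M_3 = 6(p'(3) - Δ_2) = 24.
Solving: M_0 = -448/15, M_1 = 401/15, M_2 = -346/15, M_3 = 353/15.
On [2, 3], p'(t) = b_2 + 2c_2·(t - 2) + 3d_2·(t - 2)² with b_2 = Δ_2 - h_2(2M_2 + M_3)/6 = 53/30, c_2 = M_2/2 = -173/15, d_2 = (M_3 - M_2)/(6h_2) = 233/30. So p'(2) = 53/30.

1.7667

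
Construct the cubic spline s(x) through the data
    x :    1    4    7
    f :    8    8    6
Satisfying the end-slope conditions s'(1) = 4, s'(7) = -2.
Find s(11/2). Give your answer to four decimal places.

7.3750

Write m_i for s''(x_i). With h_i = 3, 3 and divided differences Δ_i = 0, -2/3, the continuity of s' gives the tridiagonal system
  3·m_0 + 12·m_1 + 3·m_2 = 6(Δ_1 - Δ_0) = -4
Clamped end conditions give two more equations: 2h_0·m_0 + h_0·m_1 = 6(Δ_0 - s'(1)) = -24 and h_1·m_1 + 2h_1·m_2 = 6(s'(7) - Δ_1) = -8.
Solving the tridiagonal system: m_0 = -14/3, m_1 = 4/3, m_2 = -2.
On [4, 7], s(x) = 8 - 1·(x - 4) + 2/3·(x - 4)² - 5/27·(x - 4)³.
With (x - 4) = 3/2: s(11/2) = 59/8.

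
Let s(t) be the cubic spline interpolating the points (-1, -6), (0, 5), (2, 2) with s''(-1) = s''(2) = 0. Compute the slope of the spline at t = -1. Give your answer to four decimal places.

Let M_i = s''(x_i). Step sizes h_i = 1, 2; slopes of the chords Δ_i = (y_(i+1) - y_i)/h_i = 11, -3/2.
  1·M_0 + 6·M_1 + 2·M_2 = 6(Δ_1 - Δ_0) = -75
Natural end conditions: M_0 = M_2 = 0.
Hence M_0 = 0, M_1 = -25/2, M_2 = 0.
On [-1, 0], s'(t) = b_0 + 2c_0·(t + 1) + 3d_0·(t + 1)² with b_0 = Δ_0 - h_0(2M_0 + M_1)/6 = 157/12, c_0 = M_0/2 = 0, d_0 = (M_1 - M_0)/(6h_0) = -25/12. So s'(-1) = 157/12.

13.0833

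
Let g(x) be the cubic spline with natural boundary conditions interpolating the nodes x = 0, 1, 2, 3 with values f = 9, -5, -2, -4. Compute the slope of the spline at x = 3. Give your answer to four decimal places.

-4.4667

Write m_i for g''(x_i). With h_i = 1, 1, 1 and divided differences Δ_i = -14, 3, -2, the continuity of g' gives the tridiagonal system
  1·m_0 + 4·m_1 + 1·m_2 = 6(Δ_1 - Δ_0) = 102
  1·m_1 + 4·m_2 + 1·m_3 = 6(Δ_2 - Δ_1) = -30
Natural end conditions: m_0 = m_3 = 0.
Solving the tridiagonal system: m_0 = 0, m_1 = 146/5, m_2 = -74/5, m_3 = 0.
On [2, 3], g'(x) = b_2 + 2c_2·(x - 2) + 3d_2·(x - 2)² with b_2 = Δ_2 - h_2(2m_2 + m_3)/6 = 44/15, c_2 = m_2/2 = -37/5, d_2 = (m_3 - m_2)/(6h_2) = 37/15. So g'(3) = -67/15.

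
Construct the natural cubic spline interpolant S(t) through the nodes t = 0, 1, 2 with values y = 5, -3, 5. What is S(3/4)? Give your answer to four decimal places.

-2.3125

Let M_i = S''(x_i). Step sizes h_i = 1, 1; slopes of the chords Δ_i = (y_(i+1) - y_i)/h_i = -8, 8.
  1·M_0 + 4·M_1 + 1·M_2 = 6(Δ_1 - Δ_0) = 96
Natural end conditions: M_0 = M_2 = 0.
Hence M_0 = 0, M_1 = 24, M_2 = 0.
On [0, 1], S(t) = 5 - 12·t + 0·t² + 4·t³.
With t = 3/4: S(3/4) = -37/16.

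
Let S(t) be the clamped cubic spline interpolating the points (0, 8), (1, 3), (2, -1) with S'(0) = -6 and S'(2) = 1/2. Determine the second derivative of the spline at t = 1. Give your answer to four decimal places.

-3.5000

Write M_i for S''(x_i). With h_i = 1, 1 and divided differences Δ_i = -5, -4, the continuity of S' gives the tridiagonal system
  1·M_0 + 4·M_1 + 1·M_2 = 6(Δ_1 - Δ_0) = 6
Clamped end conditions give two more equations: 2h_0·M_0 + h_0·M_1 = 6(Δ_0 - S'(0)) = 6 and h_1·M_1 + 2h_1·M_2 = 6(S'(2) - Δ_1) = 27.
Solving the tridiagonal system: M_0 = 19/4, M_1 = -7/2, M_2 = 61/4.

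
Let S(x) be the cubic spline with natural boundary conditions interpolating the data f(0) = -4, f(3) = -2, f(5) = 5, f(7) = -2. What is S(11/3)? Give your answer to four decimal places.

Write m_i for S''(x_i). With h_i = 3, 2, 2 and divided differences Δ_i = 2/3, 7/2, -7/2, the continuity of S' gives the tridiagonal system
  3·m_0 + 10·m_1 + 2·m_2 = 6(Δ_1 - Δ_0) = 17
  2·m_1 + 8·m_2 + 2·m_3 = 6(Δ_2 - Δ_1) = -42
Natural end conditions: m_0 = m_3 = 0.
Forward elimination and back-substitution give m_0 = 0, m_1 = 55/19, m_2 = -227/38, m_3 = 0.
On [3, 5], S(x) = -2 + 203/57·(x - 3) + 55/38·(x - 3)² - 337/456·(x - 3)³.
With (x - 3) = 2/3: S(11/3) = 1229/1539.

0.7986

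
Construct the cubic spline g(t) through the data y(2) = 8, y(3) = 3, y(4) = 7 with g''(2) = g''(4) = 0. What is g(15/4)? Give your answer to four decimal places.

5.4727

Let M_i = g''(x_i). Step sizes h_i = 1, 1; slopes of the chords Δ_i = (y_(i+1) - y_i)/h_i = -5, 4.
  1·M_0 + 4·M_1 + 1·M_2 = 6(Δ_1 - Δ_0) = 54
Natural end conditions: M_0 = M_2 = 0.
Solving the tridiagonal system: M_0 = 0, M_1 = 27/2, M_2 = 0.
On [3, 4], g(t) = 3 - 1/2·(t - 3) + 27/4·(t - 3)² - 9/4·(t - 3)³.
With (t - 3) = 3/4: g(15/4) = 1401/256.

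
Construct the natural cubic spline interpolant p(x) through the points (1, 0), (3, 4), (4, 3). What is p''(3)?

-3

Put M_i = p'' at the i-th knot. Here h = (2, 1) and Δ = (2, -1), so the interior equations h_(i-1)·M_(i-1) + 2(h_(i-1)+h_i)·M_i + h_i·M_(i+1) = 6(Δ_i − Δ_(i-1)) read
  2·M_0 + 6·M_1 + 1·M_2 = 6(Δ_1 - Δ_0) = -18
Natural end conditions: M_0 = M_2 = 0.
Forward elimination and back-substitution give M_0 = 0, M_1 = -3, M_2 = 0.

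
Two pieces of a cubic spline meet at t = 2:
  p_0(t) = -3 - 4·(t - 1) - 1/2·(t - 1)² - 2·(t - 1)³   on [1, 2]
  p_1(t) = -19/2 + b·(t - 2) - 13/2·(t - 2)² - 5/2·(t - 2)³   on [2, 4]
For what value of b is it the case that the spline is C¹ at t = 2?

-11

p_0'(t) = -4 - 1·(t - 1) - 6·(t - 1)², so p_0'(2) = -11. On the right, p_1'(2) = b, so b = -11.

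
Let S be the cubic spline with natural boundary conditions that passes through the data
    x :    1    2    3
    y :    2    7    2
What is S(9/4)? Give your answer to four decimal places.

6.5703

With M_i denoting the second derivative at x_i, h_i = 1, 1, and Δ_i = (y_(i+1) − y_i)/h_i = 5, -5:
  1·M_0 + 4·M_1 + 1·M_2 = 6(Δ_1 - Δ_0) = -60
Natural end conditions: M_0 = M_2 = 0.
Solving: M_0 = 0, M_1 = -15, M_2 = 0.
On [2, 3], S(x) = 7 + 0·(x - 2) - 15/2·(x - 2)² + 5/2·(x - 2)³.
With (x - 2) = 1/4: S(9/4) = 841/128.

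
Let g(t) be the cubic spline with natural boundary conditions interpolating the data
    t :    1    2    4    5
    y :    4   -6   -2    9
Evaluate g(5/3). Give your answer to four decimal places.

With σ_i denoting the second derivative at x_i, h_i = 1, 2, 1, and Δ_i = (y_(i+1) − y_i)/h_i = -10, 2, 11:
  1·σ_0 + 6·σ_1 + 2·σ_2 = 6(Δ_1 - Δ_0) = 72
  2·σ_1 + 6·σ_2 + 1·σ_3 = 6(Δ_2 - Δ_1) = 54
Natural end conditions: σ_0 = σ_3 = 0.
Hence σ_0 = 0, σ_1 = 81/8, σ_2 = 45/8, σ_3 = 0.
On [1, 2], g(t) = 4 - 187/16·(t - 1) + 0·(t - 1)² + 27/16·(t - 1)³.
With (t - 1) = 2/3: g(5/3) = -79/24.

-3.2917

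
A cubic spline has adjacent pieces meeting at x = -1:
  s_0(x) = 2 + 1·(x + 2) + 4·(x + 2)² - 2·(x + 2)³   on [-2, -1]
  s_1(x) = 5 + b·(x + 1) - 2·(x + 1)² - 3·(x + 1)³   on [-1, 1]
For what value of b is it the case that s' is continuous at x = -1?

3

s_0'(x) = 1 + 8·(x + 2) - 6·(x + 2)², so s_0'(-1) = 3. On the right, s_1'(-1) = b, so b = 3.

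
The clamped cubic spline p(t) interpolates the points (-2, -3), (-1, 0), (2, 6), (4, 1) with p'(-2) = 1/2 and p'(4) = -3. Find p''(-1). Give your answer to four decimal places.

-0.7692

Write M_i for p''(x_i). With h_i = 1, 3, 2 and divided differences Δ_i = 3, 2, -5/2, the continuity of p' gives the tridiagonal system
  1·M_0 + 8·M_1 + 3·M_2 = 6(Δ_1 - Δ_0) = -6
  3·M_1 + 10·M_2 + 2·M_3 = 6(Δ_2 - Δ_1) = -27
Clamped end conditions give two more equations: 2h_0·M_0 + h_0·M_1 = 6(Δ_0 - p'(-2)) = 15 and h_2·M_2 + 2h_2·M_3 = 6(p'(4) - Δ_2) = -3.
Solving the tridiagonal system: M_0 = 205/26, M_1 = -10/13, M_2 = -67/26, M_3 = 7/13.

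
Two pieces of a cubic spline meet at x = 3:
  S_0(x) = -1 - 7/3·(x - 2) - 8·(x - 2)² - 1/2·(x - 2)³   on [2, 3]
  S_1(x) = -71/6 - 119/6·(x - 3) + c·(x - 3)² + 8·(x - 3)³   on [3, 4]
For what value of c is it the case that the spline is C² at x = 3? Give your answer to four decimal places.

-9.5000

S_0''(x) = -16 - 3·(x - 2), so S_0''(3) = -19. On the right, S_1''(3) = 2c, so c = -19/2.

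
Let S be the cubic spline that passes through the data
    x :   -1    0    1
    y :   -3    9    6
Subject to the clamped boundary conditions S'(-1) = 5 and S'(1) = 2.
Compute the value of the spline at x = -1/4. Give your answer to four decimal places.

With M_i denoting the second derivative at x_i, h_i = 1, 1, and Δ_i = (y_(i+1) − y_i)/h_i = 12, -3:
  1·M_0 + 4·M_1 + 1·M_2 = 6(Δ_1 - Δ_0) = -90
Clamped end conditions give two more equations: 2h_0·M_0 + h_0·M_1 = 6(Δ_0 - S'(-1)) = 42 and h_1·M_1 + 2h_1·M_2 = 6(S'(1) - Δ_1) = 30.
Solving the tridiagonal system: M_0 = 42, M_1 = -42, M_2 = 36.
On [-1, 0], S(x) = -3 + 5·(x + 1) + 21·(x + 1)² - 14·(x + 1)³.
With (x + 1) = 3/4: S(-1/4) = 213/32.

6.6563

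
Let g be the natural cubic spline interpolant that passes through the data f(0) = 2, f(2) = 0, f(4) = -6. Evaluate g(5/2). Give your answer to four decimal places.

-1.1719

With σ_i denoting the second derivative at x_i, h_i = 2, 2, and Δ_i = (y_(i+1) − y_i)/h_i = -1, -3:
  2·σ_0 + 8·σ_1 + 2·σ_2 = 6(Δ_1 - Δ_0) = -12
Natural end conditions: σ_0 = σ_2 = 0.
Forward elimination and back-substitution give σ_0 = 0, σ_1 = -3/2, σ_2 = 0.
On [2, 4], g(t) = 0 - 2·(t - 2) - 3/4·(t - 2)² + 1/8·(t - 2)³.
With (t - 2) = 1/2: g(5/2) = -75/64.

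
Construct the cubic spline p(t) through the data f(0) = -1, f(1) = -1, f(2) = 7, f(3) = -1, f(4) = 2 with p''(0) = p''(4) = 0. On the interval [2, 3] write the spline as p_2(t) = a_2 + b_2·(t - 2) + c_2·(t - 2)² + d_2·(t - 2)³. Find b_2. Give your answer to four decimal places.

With M_i denoting the second derivative at x_i, h_i = 1, 1, 1, 1, and Δ_i = (y_(i+1) − y_i)/h_i = 0, 8, -8, 3:
  1·M_0 + 4·M_1 + 1·M_2 = 6(Δ_1 - Δ_0) = 48
  1·M_1 + 4·M_2 + 1·M_3 = 6(Δ_2 - Δ_1) = -96
  1·M_2 + 4·M_3 + 1·M_4 = 6(Δ_3 - Δ_2) = 66
Natural end conditions: M_0 = M_4 = 0.
Solving the tridiagonal system: M_0 = 0, M_1 = 585/28, M_2 = -249/7, M_3 = 711/28, M_4 = 0.
On [2, 3], with p_2(t) = a_2 + b_2·(t - 2) + c_2·(t - 2)² + d_2·(t - 2)³: c_2 = M_2/2 = -249/14, d_2 = (M_3 - M_2)/(6h_2) = 569/56, b_2 = Δ_2 - h_2(2M_2 + M_3)/6 = -3/8.

-0.3750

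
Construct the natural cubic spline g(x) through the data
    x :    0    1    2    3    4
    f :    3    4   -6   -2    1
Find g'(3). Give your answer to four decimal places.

5.9286

With M_i denoting the second derivative at x_i, h_i = 1, 1, 1, 1, and Δ_i = (y_(i+1) − y_i)/h_i = 1, -10, 4, 3:
  1·M_0 + 4·M_1 + 1·M_2 = 6(Δ_1 - Δ_0) = -66
  1·M_1 + 4·M_2 + 1·M_3 = 6(Δ_2 - Δ_1) = 84
  1·M_2 + 4·M_3 + 1·M_4 = 6(Δ_3 - Δ_2) = -6
Natural end conditions: M_0 = M_4 = 0.
Forward elimination and back-substitution give M_0 = 0, M_1 = -333/14, M_2 = 204/7, M_3 = -123/14, M_4 = 0.
On [3, 4], g'(x) = b_3 + 2c_3·(x - 3) + 3d_3·(x - 3)² with b_3 = Δ_3 - h_3(2M_3 + M_4)/6 = 83/14, c_3 = M_3/2 = -123/28, d_3 = (M_4 - M_3)/(6h_3) = 41/28. So g'(3) = 83/14.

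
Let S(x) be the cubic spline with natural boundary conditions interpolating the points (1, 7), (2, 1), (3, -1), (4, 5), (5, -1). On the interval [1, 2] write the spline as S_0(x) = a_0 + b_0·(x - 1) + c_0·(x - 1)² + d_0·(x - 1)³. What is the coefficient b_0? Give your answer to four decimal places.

With M_i denoting the second derivative at x_i, h_i = 1, 1, 1, 1, and Δ_i = (y_(i+1) − y_i)/h_i = -6, -2, 6, -6:
  1·M_0 + 4·M_1 + 1·M_2 = 6(Δ_1 - Δ_0) = 24
  1·M_1 + 4·M_2 + 1·M_3 = 6(Δ_2 - Δ_1) = 48
  1·M_2 + 4·M_3 + 1·M_4 = 6(Δ_3 - Δ_2) = -72
Natural end conditions: M_0 = M_4 = 0.
Solving the tridiagonal system: M_0 = 0, M_1 = 12/7, M_2 = 120/7, M_3 = -156/7, M_4 = 0.
On [1, 2], with S_0(x) = a_0 + b_0·(x - 1) + c_0·(x - 1)² + d_0·(x - 1)³: c_0 = M_0/2 = 0, d_0 = (M_1 - M_0)/(6h_0) = 2/7, b_0 = Δ_0 - h_0(2M_0 + M_1)/6 = -44/7.

-6.2857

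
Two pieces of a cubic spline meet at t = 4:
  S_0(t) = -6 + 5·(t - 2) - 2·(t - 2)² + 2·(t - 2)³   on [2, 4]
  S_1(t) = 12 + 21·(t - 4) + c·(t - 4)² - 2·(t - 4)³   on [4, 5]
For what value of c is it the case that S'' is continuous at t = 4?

S_0''(t) = -4 + 12·(t - 2), so S_0''(4) = 20. On the right, S_1''(4) = 2c, so c = 10.

10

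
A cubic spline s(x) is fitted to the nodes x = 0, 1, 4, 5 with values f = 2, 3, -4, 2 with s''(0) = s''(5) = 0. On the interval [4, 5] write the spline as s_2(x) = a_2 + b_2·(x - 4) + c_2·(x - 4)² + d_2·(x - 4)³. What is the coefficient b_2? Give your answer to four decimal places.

With M_i denoting the second derivative at x_i, h_i = 1, 3, 1, and Δ_i = (y_(i+1) − y_i)/h_i = 1, -7/3, 6:
  1·M_0 + 8·M_1 + 3·M_2 = 6(Δ_1 - Δ_0) = -20
  3·M_1 + 8·M_2 + 1·M_3 = 6(Δ_2 - Δ_1) = 50
Natural end conditions: M_0 = M_3 = 0.
Solving: M_0 = 0, M_1 = -62/11, M_2 = 92/11, M_3 = 0.
On [4, 5], with s_2(x) = a_2 + b_2·(x - 4) + c_2·(x - 4)² + d_2·(x - 4)³: c_2 = M_2/2 = 46/11, d_2 = (M_3 - M_2)/(6h_2) = -46/33, b_2 = Δ_2 - h_2(2M_2 + M_3)/6 = 106/33.

3.2121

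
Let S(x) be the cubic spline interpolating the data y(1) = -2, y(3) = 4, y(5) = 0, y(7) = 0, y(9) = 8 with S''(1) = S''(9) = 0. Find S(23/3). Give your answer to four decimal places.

2.0450

Write M_i for S''(x_i). With h_i = 2, 2, 2, 2 and divided differences Δ_i = 3, -2, 0, 4, the continuity of S' gives the tridiagonal system
  2·M_0 + 8·M_1 + 2·M_2 = 6(Δ_1 - Δ_0) = -30
  2·M_1 + 8·M_2 + 2·M_3 = 6(Δ_2 - Δ_1) = 12
  2·M_2 + 8·M_3 + 2·M_4 = 6(Δ_3 - Δ_2) = 24
Natural end conditions: M_0 = M_4 = 0.
Forward elimination and back-substitution give M_0 = 0, M_1 = -237/56, M_2 = 27/14, M_3 = 141/56, M_4 = 0.
On [7, 9], S(x) = 0 + 65/28·(x - 7) + 141/112·(x - 7)² - 47/224·(x - 7)³.
With (x - 7) = 2/3: S(23/3) = 773/378.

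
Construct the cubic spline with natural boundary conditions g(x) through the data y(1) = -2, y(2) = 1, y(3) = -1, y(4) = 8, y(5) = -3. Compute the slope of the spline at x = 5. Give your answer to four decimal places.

Put M_i = g'' at the i-th knot. Here h = (1, 1, 1, 1) and Δ = (3, -2, 9, -11), so the interior equations h_(i-1)·M_(i-1) + 2(h_(i-1)+h_i)·M_i + h_i·M_(i+1) = 6(Δ_i − Δ_(i-1)) read
  1·M_0 + 4·M_1 + 1·M_2 = 6(Δ_1 - Δ_0) = -30
  1·M_1 + 4·M_2 + 1·M_3 = 6(Δ_2 - Δ_1) = 66
  1·M_2 + 4·M_3 + 1·M_4 = 6(Δ_3 - Δ_2) = -120
Natural end conditions: M_0 = M_4 = 0.
Hence M_0 = 0, M_1 = -417/28, M_2 = 207/7, M_3 = -1047/28, M_4 = 0.
On [4, 5], g'(x) = b_3 + 2c_3·(x - 4) + 3d_3·(x - 4)² with b_3 = Δ_3 - h_3(2M_3 + M_4)/6 = 41/28, c_3 = M_3/2 = -1047/56, d_3 = (M_4 - M_3)/(6h_3) = 349/56. So g'(5) = -965/56.

-17.2321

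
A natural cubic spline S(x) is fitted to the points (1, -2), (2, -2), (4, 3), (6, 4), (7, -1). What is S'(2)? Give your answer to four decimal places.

0.9333

Write M_i for S''(x_i). With h_i = 1, 2, 2, 1 and divided differences Δ_i = 0, 5/2, 1/2, -5, the continuity of S' gives the tridiagonal system
  1·M_0 + 6·M_1 + 2·M_2 = 6(Δ_1 - Δ_0) = 15
  2·M_1 + 8·M_2 + 2·M_3 = 6(Δ_2 - Δ_1) = -12
  2·M_2 + 6·M_3 + 1·M_4 = 6(Δ_3 - Δ_2) = -33
Natural end conditions: M_0 = M_4 = 0.
Solving: M_0 = 0, M_1 = 14/5, M_2 = -9/10, M_3 = -26/5, M_4 = 0.
On [2, 4], S'(x) = b_1 + 2c_1·(x - 2) + 3d_1·(x - 2)² with b_1 = Δ_1 - h_1(2M_1 + M_2)/6 = 14/15, c_1 = M_1/2 = 7/5, d_1 = (M_2 - M_1)/(6h_1) = -37/120. So S'(2) = 14/15.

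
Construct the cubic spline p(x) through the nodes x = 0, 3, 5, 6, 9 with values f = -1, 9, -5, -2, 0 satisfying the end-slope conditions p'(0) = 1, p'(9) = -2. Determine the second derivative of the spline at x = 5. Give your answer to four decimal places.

14.3535

With m_i denoting the second derivative at x_i, h_i = 3, 2, 1, 3, and Δ_i = (y_(i+1) − y_i)/h_i = 10/3, -7, 3, 2/3:
  3·m_0 + 10·m_1 + 2·m_2 = 6(Δ_1 - Δ_0) = -62
  2·m_1 + 6·m_2 + 1·m_3 = 6(Δ_2 - Δ_1) = 60
  1·m_2 + 8·m_3 + 3·m_4 = 6(Δ_3 - Δ_2) = -14
Clamped end conditions give two more equations: 2h_0·m_0 + h_0·m_1 = 6(Δ_0 - p'(0)) = 14 and h_3·m_3 + 2h_3·m_4 = 6(p'(9) - Δ_3) = -16.
Solving: m_0 = 800/99, m_1 = -1138/99, m_2 = 1421/99, m_3 = -310/99, m_4 = -109/99.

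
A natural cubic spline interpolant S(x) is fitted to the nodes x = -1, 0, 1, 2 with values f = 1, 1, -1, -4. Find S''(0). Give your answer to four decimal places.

-2.8000

Put M_i = S'' at the i-th knot. Here h = (1, 1, 1) and Δ = (0, -2, -3), so the interior equations h_(i-1)·M_(i-1) + 2(h_(i-1)+h_i)·M_i + h_i·M_(i+1) = 6(Δ_i − Δ_(i-1)) read
  1·M_0 + 4·M_1 + 1·M_2 = 6(Δ_1 - Δ_0) = -12
  1·M_1 + 4·M_2 + 1·M_3 = 6(Δ_2 - Δ_1) = -6
Natural end conditions: M_0 = M_3 = 0.
Solving: M_0 = 0, M_1 = -14/5, M_2 = -4/5, M_3 = 0.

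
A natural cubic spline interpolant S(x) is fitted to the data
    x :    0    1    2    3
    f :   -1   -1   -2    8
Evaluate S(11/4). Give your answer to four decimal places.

4.7969

Let σ_i = S''(x_i). Step sizes h_i = 1, 1, 1; slopes of the chords Δ_i = (y_(i+1) - y_i)/h_i = 0, -1, 10.
  1·σ_0 + 4·σ_1 + 1·σ_2 = 6(Δ_1 - Δ_0) = -6
  1·σ_1 + 4·σ_2 + 1·σ_3 = 6(Δ_2 - Δ_1) = 66
Natural end conditions: σ_0 = σ_3 = 0.
Solving: σ_0 = 0, σ_1 = -6, σ_2 = 18, σ_3 = 0.
On [2, 3], S(x) = -2 + 4·(x - 2) + 9·(x - 2)² - 3·(x - 2)³.
With (x - 2) = 3/4: S(11/4) = 307/64.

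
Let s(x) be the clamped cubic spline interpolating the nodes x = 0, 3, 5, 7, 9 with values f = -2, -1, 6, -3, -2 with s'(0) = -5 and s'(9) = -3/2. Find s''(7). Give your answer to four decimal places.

7.5652

Let M_i = s''(x_i). Step sizes h_i = 3, 2, 2, 2; slopes of the chords Δ_i = (y_(i+1) - y_i)/h_i = 1/3, 7/2, -9/2, 1/2.
  3·M_0 + 10·M_1 + 2·M_2 = 6(Δ_1 - Δ_0) = 19
  2·M_1 + 8·M_2 + 2·M_3 = 6(Δ_2 - Δ_1) = -48
  2·M_2 + 8·M_3 + 2·M_4 = 6(Δ_3 - Δ_2) = 30
Clamped end conditions give two more equations: 2h_0·M_0 + h_0·M_1 = 6(Δ_0 - s'(0)) = 32 and h_3·M_3 + 2h_3·M_4 = 6(s'(9) - Δ_3) = -12.
Solving the tridiagonal system: M_0 = 287/69, M_1 = 54/23, M_2 = -195/23, M_3 = 174/23, M_4 = -156/23.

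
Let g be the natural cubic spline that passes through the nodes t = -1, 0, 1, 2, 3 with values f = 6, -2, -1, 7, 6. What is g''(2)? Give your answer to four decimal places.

Let M_i = g''(x_i). Step sizes h_i = 1, 1, 1, 1; slopes of the chords Δ_i = (y_(i+1) - y_i)/h_i = -8, 1, 8, -1.
  1·M_0 + 4·M_1 + 1·M_2 = 6(Δ_1 - Δ_0) = 54
  1·M_1 + 4·M_2 + 1·M_3 = 6(Δ_2 - Δ_1) = 42
  1·M_2 + 4·M_3 + 1·M_4 = 6(Δ_3 - Δ_2) = -54
Natural end conditions: M_0 = M_4 = 0.
Forward elimination and back-substitution give M_0 = 0, M_1 = 21/2, M_2 = 12, M_3 = -33/2, M_4 = 0.

-16.5000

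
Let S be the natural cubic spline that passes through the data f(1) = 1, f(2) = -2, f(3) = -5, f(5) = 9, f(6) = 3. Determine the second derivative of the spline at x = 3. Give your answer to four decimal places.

With M_i denoting the second derivative at x_i, h_i = 1, 1, 2, 1, and Δ_i = (y_(i+1) − y_i)/h_i = -3, -3, 7, -6:
  1·M_0 + 4·M_1 + 1·M_2 = 6(Δ_1 - Δ_0) = 0
  1·M_1 + 6·M_2 + 2·M_3 = 6(Δ_2 - Δ_1) = 60
  2·M_2 + 6·M_3 + 1·M_4 = 6(Δ_3 - Δ_2) = -78
Natural end conditions: M_0 = M_4 = 0.
Solving the tridiagonal system: M_0 = 0, M_1 = -258/61, M_2 = 1032/61, M_3 = -1137/61, M_4 = 0.

16.9180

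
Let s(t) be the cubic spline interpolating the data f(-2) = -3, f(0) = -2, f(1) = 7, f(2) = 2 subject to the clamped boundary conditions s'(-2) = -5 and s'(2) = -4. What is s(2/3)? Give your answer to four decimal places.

Write σ_i for s''(x_i). With h_i = 2, 1, 1 and divided differences Δ_i = 1/2, 9, -5, the continuity of s' gives the tridiagonal system
  2·σ_0 + 6·σ_1 + 1·σ_2 = 6(Δ_1 - Δ_0) = 51
  1·σ_1 + 4·σ_2 + 1·σ_3 = 6(Δ_2 - Δ_1) = -84
Clamped end conditions give two more equations: 2h_0·σ_0 + h_0·σ_1 = 6(Δ_0 - s'(-2)) = 33 and h_2·σ_2 + 2h_2·σ_3 = 6(s'(2) - Δ_2) = 6.
Solving the tridiagonal system: σ_0 = 43/22, σ_1 = 277/22, σ_2 = -313/11, σ_3 = 379/22.
On [0, 1], s(t) = -2 + 105/11·t + 277/44·t² - 301/44·t³.
With t = 2/3: s(2/3) = 1525/297.

5.1347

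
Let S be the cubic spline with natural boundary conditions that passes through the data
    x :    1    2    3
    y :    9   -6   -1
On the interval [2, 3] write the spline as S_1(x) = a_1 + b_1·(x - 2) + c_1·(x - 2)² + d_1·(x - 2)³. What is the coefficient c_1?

15

Let m_i = S''(x_i). Step sizes h_i = 1, 1; slopes of the chords Δ_i = (y_(i+1) - y_i)/h_i = -15, 5.
  1·m_0 + 4·m_1 + 1·m_2 = 6(Δ_1 - Δ_0) = 120
Natural end conditions: m_0 = m_2 = 0.
Solving: m_0 = 0, m_1 = 30, m_2 = 0.
On [2, 3], with S_1(x) = a_1 + b_1·(x - 2) + c_1·(x - 2)² + d_1·(x - 2)³: c_1 = m_1/2 = 15, d_1 = (m_2 - m_1)/(6h_1) = -5, b_1 = Δ_1 - h_1(2m_1 + m_2)/6 = -5.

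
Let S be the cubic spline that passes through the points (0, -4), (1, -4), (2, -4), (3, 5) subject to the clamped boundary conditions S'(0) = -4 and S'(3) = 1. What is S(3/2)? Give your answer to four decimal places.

-4.9167

Put σ_i = S'' at the i-th knot. Here h = (1, 1, 1) and Δ = (0, 0, 9), so the interior equations h_(i-1)·σ_(i-1) + 2(h_(i-1)+h_i)·σ_i + h_i·σ_(i+1) = 6(Δ_i − Δ_(i-1)) read
  1·σ_0 + 4·σ_1 + 1·σ_2 = 6(Δ_1 - Δ_0) = 0
  1·σ_1 + 4·σ_2 + 1·σ_3 = 6(Δ_2 - Δ_1) = 54
Clamped end conditions give two more equations: 2h_0·σ_0 + h_0·σ_1 = 6(Δ_0 - S'(0)) = 24 and h_2·σ_2 + 2h_2·σ_3 = 6(S'(3) - Δ_2) = -48.
Solving the tridiagonal system: σ_0 = 52/3, σ_1 = -32/3, σ_2 = 76/3, σ_3 = -110/3.
On [1, 2], S(x) = -4 - 2/3·(x - 1) - 16/3·(x - 1)² + 6·(x - 1)³.
With (x - 1) = 1/2: S(3/2) = -59/12.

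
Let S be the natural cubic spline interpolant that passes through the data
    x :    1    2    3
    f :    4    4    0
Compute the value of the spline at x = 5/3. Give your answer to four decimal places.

4.3704

Put m_i = S'' at the i-th knot. Here h = (1, 1) and Δ = (0, -4), so the interior equations h_(i-1)·m_(i-1) + 2(h_(i-1)+h_i)·m_i + h_i·m_(i+1) = 6(Δ_i − Δ_(i-1)) read
  1·m_0 + 4·m_1 + 1·m_2 = 6(Δ_1 - Δ_0) = -24
Natural end conditions: m_0 = m_2 = 0.
Solving: m_0 = 0, m_1 = -6, m_2 = 0.
On [1, 2], S(x) = 4 + 1·(x - 1) + 0·(x - 1)² - 1·(x - 1)³.
With (x - 1) = 2/3: S(5/3) = 118/27.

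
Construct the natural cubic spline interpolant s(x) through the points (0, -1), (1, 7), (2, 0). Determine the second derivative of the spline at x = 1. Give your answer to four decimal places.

Put m_i = s'' at the i-th knot. Here h = (1, 1) and Δ = (8, -7), so the interior equations h_(i-1)·m_(i-1) + 2(h_(i-1)+h_i)·m_i + h_i·m_(i+1) = 6(Δ_i − Δ_(i-1)) read
  1·m_0 + 4·m_1 + 1·m_2 = 6(Δ_1 - Δ_0) = -90
Natural end conditions: m_0 = m_2 = 0.
Hence m_0 = 0, m_1 = -45/2, m_2 = 0.

-22.5000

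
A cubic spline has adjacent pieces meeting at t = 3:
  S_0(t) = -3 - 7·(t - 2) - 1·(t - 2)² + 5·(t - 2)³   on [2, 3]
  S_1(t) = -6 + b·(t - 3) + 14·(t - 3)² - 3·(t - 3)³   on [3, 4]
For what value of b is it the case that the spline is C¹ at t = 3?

S_0'(t) = -7 - 2·(t - 2) + 15·(t - 2)², so S_0'(3) = 6. On the right, S_1'(3) = b, so b = 6.

6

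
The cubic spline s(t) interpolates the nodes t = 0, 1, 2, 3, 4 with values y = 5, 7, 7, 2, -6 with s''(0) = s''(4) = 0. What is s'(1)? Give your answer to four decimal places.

Let M_i = s''(x_i). Step sizes h_i = 1, 1, 1, 1; slopes of the chords Δ_i = (y_(i+1) - y_i)/h_i = 2, 0, -5, -8.
  1·M_0 + 4·M_1 + 1·M_2 = 6(Δ_1 - Δ_0) = -12
  1·M_1 + 4·M_2 + 1·M_3 = 6(Δ_2 - Δ_1) = -30
  1·M_2 + 4·M_3 + 1·M_4 = 6(Δ_3 - Δ_2) = -18
Natural end conditions: M_0 = M_4 = 0.
Solving: M_0 = 0, M_1 = -39/28, M_2 = -45/7, M_3 = -81/28, M_4 = 0.
On [1, 2], s'(t) = b_1 + 2c_1·(t - 1) + 3d_1·(t - 1)² with b_1 = Δ_1 - h_1(2M_1 + M_2)/6 = 43/28, c_1 = M_1/2 = -39/56, d_1 = (M_2 - M_1)/(6h_1) = -47/56. So s'(1) = 43/28.

1.5357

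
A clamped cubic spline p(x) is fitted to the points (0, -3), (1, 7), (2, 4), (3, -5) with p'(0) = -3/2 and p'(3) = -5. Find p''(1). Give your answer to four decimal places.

-30.7333

Let M_i = p''(x_i). Step sizes h_i = 1, 1, 1; slopes of the chords Δ_i = (y_(i+1) - y_i)/h_i = 10, -3, -9.
  1·M_0 + 4·M_1 + 1·M_2 = 6(Δ_1 - Δ_0) = -78
  1·M_1 + 4·M_2 + 1·M_3 = 6(Δ_2 - Δ_1) = -36
Clamped end conditions give two more equations: 2h_0·M_0 + h_0·M_1 = 6(Δ_0 - p'(0)) = 69 and h_2·M_2 + 2h_2·M_3 = 6(p'(3) - Δ_2) = 24.
Solving: M_0 = 748/15, M_1 = -461/15, M_2 = -74/15, M_3 = 217/15.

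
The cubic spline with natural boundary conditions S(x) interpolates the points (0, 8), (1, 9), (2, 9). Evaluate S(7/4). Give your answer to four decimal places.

Write M_i for S''(x_i). With h_i = 1, 1 and divided differences Δ_i = 1, 0, the continuity of S' gives the tridiagonal system
  1·M_0 + 4·M_1 + 1·M_2 = 6(Δ_1 - Δ_0) = -6
Natural end conditions: M_0 = M_2 = 0.
Hence M_0 = 0, M_1 = -3/2, M_2 = 0.
On [1, 2], S(x) = 9 + 1/2·(x - 1) - 3/4·(x - 1)² + 1/4·(x - 1)³.
With (x - 1) = 3/4: S(7/4) = 2319/256.

9.0586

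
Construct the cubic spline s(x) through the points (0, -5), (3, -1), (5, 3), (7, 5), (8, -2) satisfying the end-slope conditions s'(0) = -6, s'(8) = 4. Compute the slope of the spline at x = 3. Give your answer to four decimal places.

Let σ_i = s''(x_i). Step sizes h_i = 3, 2, 2, 1; slopes of the chords Δ_i = (y_(i+1) - y_i)/h_i = 4/3, 2, 1, -7.
  3·σ_0 + 10·σ_1 + 2·σ_2 = 6(Δ_1 - Δ_0) = 4
  2·σ_1 + 8·σ_2 + 2·σ_3 = 6(Δ_2 - Δ_1) = -6
  2·σ_2 + 6·σ_3 + 1·σ_4 = 6(Δ_3 - Δ_2) = -48
Clamped end conditions give two more equations: 2h_0·σ_0 + h_0·σ_1 = 6(Δ_0 - s'(0)) = 44 and h_3·σ_3 + 2h_3·σ_4 = 6(s'(8) - Δ_3) = 66.
Solving the tridiagonal system: σ_0 = 2821/318, σ_1 = -163/53, σ_2 = 863/212, σ_3 = -859/53, σ_4 = 4357/106.
On [3, 5], s'(x) = b_1 + 2c_1·(x - 3) + 3d_1·(x - 3)² with b_1 = Δ_1 - h_1(2σ_1 + σ_2)/6 = 571/212, c_1 = σ_1/2 = -163/106, d_1 = (σ_2 - σ_1)/(6h_1) = 505/848. So s'(3) = 571/212.

2.6934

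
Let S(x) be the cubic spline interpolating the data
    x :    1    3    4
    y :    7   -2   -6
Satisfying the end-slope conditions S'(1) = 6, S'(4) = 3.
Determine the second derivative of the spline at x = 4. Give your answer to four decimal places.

Write M_i for S''(x_i). With h_i = 2, 1 and divided differences Δ_i = -9/2, -4, the continuity of S' gives the tridiagonal system
  2·M_0 + 6·M_1 + 1·M_2 = 6(Δ_1 - Δ_0) = 3
Clamped end conditions give two more equations: 2h_0·M_0 + h_0·M_1 = 6(Δ_0 - S'(1)) = -63 and h_1·M_1 + 2h_1·M_2 = 6(S'(4) - Δ_1) = 42.
Hence M_0 = -69/4, M_1 = 3, M_2 = 39/2.

19.5000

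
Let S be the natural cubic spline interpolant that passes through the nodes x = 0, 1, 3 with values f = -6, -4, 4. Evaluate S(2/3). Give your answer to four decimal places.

-4.7901

Write m_i for S''(x_i). With h_i = 1, 2 and divided differences Δ_i = 2, 4, the continuity of S' gives the tridiagonal system
  1·m_0 + 6·m_1 + 2·m_2 = 6(Δ_1 - Δ_0) = 12
Natural end conditions: m_0 = m_2 = 0.
Hence m_0 = 0, m_1 = 2, m_2 = 0.
On [0, 1], S(x) = -6 + 5/3·x + 0·x² + 1/3·x³.
With x = 2/3: S(2/3) = -388/81.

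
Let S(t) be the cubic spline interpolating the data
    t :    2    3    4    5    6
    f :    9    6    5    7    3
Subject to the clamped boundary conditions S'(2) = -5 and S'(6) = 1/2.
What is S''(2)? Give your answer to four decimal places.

6.4107

Put m_i = S'' at the i-th knot. Here h = (1, 1, 1, 1) and Δ = (-3, -1, 2, -4), so the interior equations h_(i-1)·m_(i-1) + 2(h_(i-1)+h_i)·m_i + h_i·m_(i+1) = 6(Δ_i − Δ_(i-1)) read
  1·m_0 + 4·m_1 + 1·m_2 = 6(Δ_1 - Δ_0) = 12
  1·m_1 + 4·m_2 + 1·m_3 = 6(Δ_2 - Δ_1) = 18
  1·m_2 + 4·m_3 + 1·m_4 = 6(Δ_3 - Δ_2) = -36
Clamped end conditions give two more equations: 2h_0·m_0 + h_0·m_1 = 6(Δ_0 - S'(2)) = 12 and h_3·m_3 + 2h_3·m_4 = 6(S'(6) - Δ_3) = 27.
Solving: m_0 = 359/56, m_1 = -23/28, m_2 = 71/8, m_3 = -467/28, m_4 = 1223/56.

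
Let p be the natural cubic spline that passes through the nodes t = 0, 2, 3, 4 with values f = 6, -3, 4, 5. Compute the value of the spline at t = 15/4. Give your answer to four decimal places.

Put M_i = p'' at the i-th knot. Here h = (2, 1, 1) and Δ = (-9/2, 7, 1), so the interior equations h_(i-1)·M_(i-1) + 2(h_(i-1)+h_i)·M_i + h_i·M_(i+1) = 6(Δ_i − Δ_(i-1)) read
  2·M_0 + 6·M_1 + 1·M_2 = 6(Δ_1 - Δ_0) = 69
  1·M_1 + 4·M_2 + 1·M_3 = 6(Δ_2 - Δ_1) = -36
Natural end conditions: M_0 = M_3 = 0.
Solving the tridiagonal system: M_0 = 0, M_1 = 312/23, M_2 = -285/23, M_3 = 0.
On [3, 4], p(t) = 4 + 118/23·(t - 3) - 285/46·(t - 3)² + 95/46·(t - 3)³.
With (t - 3) = 3/4: p(15/4) = 15409/2944.

5.2340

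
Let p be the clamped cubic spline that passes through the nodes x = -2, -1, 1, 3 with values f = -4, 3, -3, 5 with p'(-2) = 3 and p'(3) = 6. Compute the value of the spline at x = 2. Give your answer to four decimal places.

Let M_i = p''(x_i). Step sizes h_i = 1, 2, 2; slopes of the chords Δ_i = (y_(i+1) - y_i)/h_i = 7, -3, 4.
  1·M_0 + 6·M_1 + 2·M_2 = 6(Δ_1 - Δ_0) = -60
  2·M_1 + 8·M_2 + 2·M_3 = 6(Δ_2 - Δ_1) = 42
Clamped end conditions give two more equations: 2h_0·M_0 + h_0·M_1 = 6(Δ_0 - p'(-2)) = 24 and h_2·M_2 + 2h_2·M_3 = 6(p'(3) - Δ_2) = 12.
Solving: M_0 = 468/23, M_1 = -384/23, M_2 = 228/23, M_3 = -45/23.
On [1, 3], p(x) = -3 - 45/23·(x - 1) + 114/23·(x - 1)² - 91/92·(x - 1)³.
With (x - 1) = 1: p(2) = -91/92.

-0.9891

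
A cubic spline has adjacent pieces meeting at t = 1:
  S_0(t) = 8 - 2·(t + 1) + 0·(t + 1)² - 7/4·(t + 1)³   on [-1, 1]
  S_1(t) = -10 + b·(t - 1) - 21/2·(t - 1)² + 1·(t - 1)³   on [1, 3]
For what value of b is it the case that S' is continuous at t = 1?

S_0'(t) = -2 + 0·(t + 1) - 21/4·(t + 1)², so S_0'(1) = -23. On the right, S_1'(1) = b, so b = -23.

-23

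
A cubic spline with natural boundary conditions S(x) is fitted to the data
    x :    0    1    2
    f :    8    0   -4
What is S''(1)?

6

Let M_i = S''(x_i). Step sizes h_i = 1, 1; slopes of the chords Δ_i = (y_(i+1) - y_i)/h_i = -8, -4.
  1·M_0 + 4·M_1 + 1·M_2 = 6(Δ_1 - Δ_0) = 24
Natural end conditions: M_0 = M_2 = 0.
Solving: M_0 = 0, M_1 = 6, M_2 = 0.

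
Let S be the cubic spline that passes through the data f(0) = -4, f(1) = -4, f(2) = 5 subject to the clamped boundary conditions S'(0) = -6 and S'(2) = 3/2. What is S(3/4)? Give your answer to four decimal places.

-5.3887

Put m_i = S'' at the i-th knot. Here h = (1, 1) and Δ = (0, 9), so the interior equations h_(i-1)·m_(i-1) + 2(h_(i-1)+h_i)·m_i + h_i·m_(i+1) = 6(Δ_i − Δ_(i-1)) read
  1·m_0 + 4·m_1 + 1·m_2 = 6(Δ_1 - Δ_0) = 54
Clamped end conditions give two more equations: 2h_0·m_0 + h_0·m_1 = 6(Δ_0 - S'(0)) = 36 and h_1·m_1 + 2h_1·m_2 = 6(S'(2) - Δ_1) = -45.
Solving: m_0 = 33/4, m_1 = 39/2, m_2 = -129/4.
On [0, 1], S(t) = -4 - 6·t + 33/8·t² + 15/8·t³.
With t = 3/4: S(3/4) = -2759/512.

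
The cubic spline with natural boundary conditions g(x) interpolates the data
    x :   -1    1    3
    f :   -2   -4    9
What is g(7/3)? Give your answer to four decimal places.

Write σ_i for g''(x_i). With h_i = 2, 2 and divided differences Δ_i = -1, 13/2, the continuity of g' gives the tridiagonal system
  2·σ_0 + 8·σ_1 + 2·σ_2 = 6(Δ_1 - Δ_0) = 45
Natural end conditions: σ_0 = σ_2 = 0.
Solving the tridiagonal system: σ_0 = 0, σ_1 = 45/8, σ_2 = 0.
On [1, 3], g(x) = -4 + 11/4·(x - 1) + 45/16·(x - 1)² - 15/32·(x - 1)³.
With (x - 1) = 4/3: g(7/3) = 32/9.

3.5556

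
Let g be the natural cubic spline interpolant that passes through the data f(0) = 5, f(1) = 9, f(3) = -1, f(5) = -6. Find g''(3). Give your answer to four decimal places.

4.5000

With M_i denoting the second derivative at x_i, h_i = 1, 2, 2, and Δ_i = (y_(i+1) − y_i)/h_i = 4, -5, -5/2:
  1·M_0 + 6·M_1 + 2·M_2 = 6(Δ_1 - Δ_0) = -54
  2·M_1 + 8·M_2 + 2·M_3 = 6(Δ_2 - Δ_1) = 15
Natural end conditions: M_0 = M_3 = 0.
Forward elimination and back-substitution give M_0 = 0, M_1 = -21/2, M_2 = 9/2, M_3 = 0.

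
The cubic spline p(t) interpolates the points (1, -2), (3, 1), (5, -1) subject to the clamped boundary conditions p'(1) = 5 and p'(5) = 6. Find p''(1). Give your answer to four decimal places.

-3.1250

Put M_i = p'' at the i-th knot. Here h = (2, 2) and Δ = (3/2, -1), so the interior equations h_(i-1)·M_(i-1) + 2(h_(i-1)+h_i)·M_i + h_i·M_(i+1) = 6(Δ_i − Δ_(i-1)) read
  2·M_0 + 8·M_1 + 2·M_2 = 6(Δ_1 - Δ_0) = -15
Clamped end conditions give two more equations: 2h_0·M_0 + h_0·M_1 = 6(Δ_0 - p'(1)) = -21 and h_1·M_1 + 2h_1·M_2 = 6(p'(5) - Δ_1) = 42.
Solving: M_0 = -25/8, M_1 = -17/4, M_2 = 101/8.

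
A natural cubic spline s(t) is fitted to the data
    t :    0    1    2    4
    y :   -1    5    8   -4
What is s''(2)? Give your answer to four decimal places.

Let M_i = s''(x_i). Step sizes h_i = 1, 1, 2; slopes of the chords Δ_i = (y_(i+1) - y_i)/h_i = 6, 3, -6.
  1·M_0 + 4·M_1 + 1·M_2 = 6(Δ_1 - Δ_0) = -18
  1·M_1 + 6·M_2 + 2·M_3 = 6(Δ_2 - Δ_1) = -54
Natural end conditions: M_0 = M_3 = 0.
Forward elimination and back-substitution give M_0 = 0, M_1 = -54/23, M_2 = -198/23, M_3 = 0.

-8.6087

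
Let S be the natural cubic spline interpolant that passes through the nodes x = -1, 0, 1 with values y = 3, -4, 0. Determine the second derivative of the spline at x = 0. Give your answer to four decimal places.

Write σ_i for S''(x_i). With h_i = 1, 1 and divided differences Δ_i = -7, 4, the continuity of S' gives the tridiagonal system
  1·σ_0 + 4·σ_1 + 1·σ_2 = 6(Δ_1 - Δ_0) = 66
Natural end conditions: σ_0 = σ_2 = 0.
Hence σ_0 = 0, σ_1 = 33/2, σ_2 = 0.

16.5000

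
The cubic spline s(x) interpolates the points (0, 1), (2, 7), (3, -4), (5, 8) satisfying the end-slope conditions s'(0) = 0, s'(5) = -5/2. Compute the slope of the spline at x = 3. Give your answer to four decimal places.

-4.9688

Write m_i for s''(x_i). With h_i = 2, 1, 2 and divided differences Δ_i = 3, -11, 6, the continuity of s' gives the tridiagonal system
  2·m_0 + 6·m_1 + 1·m_2 = 6(Δ_1 - Δ_0) = -84
  1·m_1 + 6·m_2 + 2·m_3 = 6(Δ_2 - Δ_1) = 102
Clamped end conditions give two more equations: 2h_0·m_0 + h_0·m_1 = 6(Δ_0 - s'(0)) = 18 and h_2·m_2 + 2h_2·m_3 = 6(s'(5) - Δ_2) = -51.
Solving: m_0 = 539/32, m_1 = -395/16, m_2 = 487/16, m_3 = -895/32.
On [3, 5], s'(x) = b_2 + 2c_2·(x - 3) + 3d_2·(x - 3)² with b_2 = Δ_2 - h_2(2m_2 + m_3)/6 = -159/32, c_2 = m_2/2 = 487/32, d_2 = (m_3 - m_2)/(6h_2) = -623/128. So s'(3) = -159/32.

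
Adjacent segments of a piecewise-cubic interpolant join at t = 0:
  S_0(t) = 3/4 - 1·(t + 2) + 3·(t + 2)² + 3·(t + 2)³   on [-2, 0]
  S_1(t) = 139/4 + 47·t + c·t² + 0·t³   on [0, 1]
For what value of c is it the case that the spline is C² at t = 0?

S_0''(t) = 6 + 18·(t + 2), so S_0''(0) = 42. On the right, S_1''(0) = 2c, so c = 21.

21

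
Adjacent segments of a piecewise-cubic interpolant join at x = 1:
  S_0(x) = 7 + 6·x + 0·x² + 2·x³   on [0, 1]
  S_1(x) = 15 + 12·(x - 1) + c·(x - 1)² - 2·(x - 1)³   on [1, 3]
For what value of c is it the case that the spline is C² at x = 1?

S_0''(x) = 0 + 12·x, so S_0''(1) = 12. On the right, S_1''(1) = 2c, so c = 6.

6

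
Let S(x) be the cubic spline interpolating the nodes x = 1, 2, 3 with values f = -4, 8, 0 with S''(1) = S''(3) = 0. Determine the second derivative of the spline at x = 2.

Put M_i = S'' at the i-th knot. Here h = (1, 1) and Δ = (12, -8), so the interior equations h_(i-1)·M_(i-1) + 2(h_(i-1)+h_i)·M_i + h_i·M_(i+1) = 6(Δ_i − Δ_(i-1)) read
  1·M_0 + 4·M_1 + 1·M_2 = 6(Δ_1 - Δ_0) = -120
Natural end conditions: M_0 = M_2 = 0.
Hence M_0 = 0, M_1 = -30, M_2 = 0.

-30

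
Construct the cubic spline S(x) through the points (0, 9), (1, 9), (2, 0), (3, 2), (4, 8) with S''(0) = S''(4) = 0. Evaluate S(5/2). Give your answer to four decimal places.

-0.3594

Write m_i for S''(x_i). With h_i = 1, 1, 1, 1 and divided differences Δ_i = 0, -9, 2, 6, the continuity of S' gives the tridiagonal system
  1·m_0 + 4·m_1 + 1·m_2 = 6(Δ_1 - Δ_0) = -54
  1·m_1 + 4·m_2 + 1·m_3 = 6(Δ_2 - Δ_1) = 66
  1·m_2 + 4·m_3 + 1·m_4 = 6(Δ_3 - Δ_2) = 24
Natural end conditions: m_0 = m_4 = 0.
Hence m_0 = 0, m_1 = -75/4, m_2 = 21, m_3 = 3/4, m_4 = 0.
On [2, 3], S(x) = 0 - 41/8·(x - 2) + 21/2·(x - 2)² - 27/8·(x - 2)³.
With (x - 2) = 1/2: S(5/2) = -23/64.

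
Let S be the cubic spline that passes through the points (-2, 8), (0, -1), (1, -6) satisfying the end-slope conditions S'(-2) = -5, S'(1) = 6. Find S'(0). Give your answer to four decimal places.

-8.4167

Write M_i for S''(x_i). With h_i = 2, 1 and divided differences Δ_i = -9/2, -5, the continuity of S' gives the tridiagonal system
  2·M_0 + 6·M_1 + 1·M_2 = 6(Δ_1 - Δ_0) = -3
Clamped end conditions give two more equations: 2h_0·M_0 + h_0·M_1 = 6(Δ_0 - S'(-2)) = 3 and h_1·M_1 + 2h_1·M_2 = 6(S'(1) - Δ_1) = 66.
Solving: M_0 = 59/12, M_1 = -25/3, M_2 = 223/6.
On [0, 1], S'(x) = b_1 + 2c_1·x + 3d_1·x² with b_1 = Δ_1 - h_1(2M_1 + M_2)/6 = -101/12, c_1 = M_1/2 = -25/6, d_1 = (M_2 - M_1)/(6h_1) = 91/12. So S'(0) = -101/12.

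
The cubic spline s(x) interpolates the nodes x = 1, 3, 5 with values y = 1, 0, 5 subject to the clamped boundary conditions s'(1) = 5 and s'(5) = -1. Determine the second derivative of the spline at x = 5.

-9

Write M_i for s''(x_i). With h_i = 2, 2 and divided differences Δ_i = -1/2, 5/2, the continuity of s' gives the tridiagonal system
  2·M_0 + 8·M_1 + 2·M_2 = 6(Δ_1 - Δ_0) = 18
Clamped end conditions give two more equations: 2h_0·M_0 + h_0·M_1 = 6(Δ_0 - s'(1)) = -33 and h_1·M_1 + 2h_1·M_2 = 6(s'(5) - Δ_1) = -21.
Solving: M_0 = -12, M_1 = 15/2, M_2 = -9.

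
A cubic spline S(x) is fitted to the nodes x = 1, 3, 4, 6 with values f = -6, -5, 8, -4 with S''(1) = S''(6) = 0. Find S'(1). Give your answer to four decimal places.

-4.8714

Put m_i = S'' at the i-th knot. Here h = (2, 1, 2) and Δ = (1/2, 13, -6), so the interior equations h_(i-1)·m_(i-1) + 2(h_(i-1)+h_i)·m_i + h_i·m_(i+1) = 6(Δ_i − Δ_(i-1)) read
  2·m_0 + 6·m_1 + 1·m_2 = 6(Δ_1 - Δ_0) = 75
  1·m_1 + 6·m_2 + 2·m_3 = 6(Δ_2 - Δ_1) = -114
Natural end conditions: m_0 = m_3 = 0.
Solving the tridiagonal system: m_0 = 0, m_1 = 564/35, m_2 = -759/35, m_3 = 0.
On [1, 3], S'(x) = b_0 + 2c_0·(x - 1) + 3d_0·(x - 1)² with b_0 = Δ_0 - h_0(2m_0 + m_1)/6 = -341/70, c_0 = m_0/2 = 0, d_0 = (m_1 - m_0)/(6h_0) = 47/35. So S'(1) = -341/70.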